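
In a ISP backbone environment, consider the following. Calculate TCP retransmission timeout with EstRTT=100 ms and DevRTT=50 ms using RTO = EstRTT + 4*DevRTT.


Given: EstRTT = 100 ms, DevRTT = 50 ms
Timeout = EstRTT + 4 * DevRTT
4 * DevRTT = 4 * 50 = 200
Timeout = 100 + 200 = 300 ms

300


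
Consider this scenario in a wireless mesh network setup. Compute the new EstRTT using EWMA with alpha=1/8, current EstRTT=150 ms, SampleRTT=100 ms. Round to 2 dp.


Given: EstRTT = 150 ms, SampleRTT = 100 ms, alpha = 1/8
New EstRTT = (1 - alpha) * EstRTT + alpha * SampleRTT
(7/8) * 150 = 131.25
(1/8) * 100 = 12.5
New EstRTT = 131.25 + 12.5 = 143.75 ms -> 143.75 ms (2 dp)

143.75


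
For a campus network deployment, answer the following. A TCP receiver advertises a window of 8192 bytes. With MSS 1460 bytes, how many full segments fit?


Given: RWND = 8192 bytes, MSS = 1460 bytes
Full segments = floor(RWND / MSS)
Full segments = floor(8192 / 1460)
Full segments = floor(5.611) = 5

5


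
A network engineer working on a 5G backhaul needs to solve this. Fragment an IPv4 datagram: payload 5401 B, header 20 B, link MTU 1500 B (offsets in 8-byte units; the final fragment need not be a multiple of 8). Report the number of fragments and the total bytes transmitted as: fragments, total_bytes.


Max data per non-final fragment = floor((MTU - header)/8)*8 = floor((1500 - 20)/8)*8 = floor(1480/8)*8 = 1480 B
Final fragment needs no 8-byte alignment: it can carry up to MTU - header = 1480 B
Non-final fragments needed = ceil((payload - 1480) / 1480) = ceil(3921/1480) = ceil(2.6493) = 3
Number of fragments = 3 + 1 = 4
Fragment sizes (data): 3 * 1480 B + 961 B (last, 961 <= 1480 OK)
Total bytes sent = payload + n_frags * header = 5401 + 4*20 = 5401 + 80 = 5481 B

4, 5481


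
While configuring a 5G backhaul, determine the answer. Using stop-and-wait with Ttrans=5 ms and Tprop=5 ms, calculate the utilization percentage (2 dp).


Given: Ttrans = 5 ms, Tprop = 5 ms
RTT = 2 * Tprop = 2 * 5 = 10 ms
U = Ttrans / (Ttrans + RTT)
U = 5 / (5 + 10)
U = 5 / 15 = 0.333333
U% = 33.33%

33.33


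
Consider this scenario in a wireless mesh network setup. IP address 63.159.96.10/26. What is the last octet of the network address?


Given: IP = 63.159.96.10, prefix = /26
Subnet mask = 255.255.255.192
Last octet of IP: 10
Last octet of mask: 192
Network last octet = 10 AND 192 = 0

0


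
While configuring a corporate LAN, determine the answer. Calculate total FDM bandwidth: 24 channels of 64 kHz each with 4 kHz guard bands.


Given: 24 channels, 64 kHz each, guard = 4 kHz
Channel bandwidth = 24 * 64 = 1536 kHz
Guard bands = 23 gaps * 4 kHz = 92 kHz
Total = 1536 + 92 = 1628 kHz

1628


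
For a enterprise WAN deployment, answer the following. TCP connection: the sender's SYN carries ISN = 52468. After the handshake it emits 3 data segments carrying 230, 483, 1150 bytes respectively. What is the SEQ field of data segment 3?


The SYN occupies sequence number ISN = 52468, so the first data byte is ISN + 1 = 52469.
SEQ of data segment i = (ISN + 1) + sum of payload sizes of segments 1..i-1.
Segment 1: SEQ = 52469, payload = 230 bytes
Segment 2: SEQ = 52699, payload = 483 bytes
Segment 3: SEQ = 53182, payload = 1150 bytes
SEQ of segment 3 = 52469 + 230 + 483 = 53182

53182


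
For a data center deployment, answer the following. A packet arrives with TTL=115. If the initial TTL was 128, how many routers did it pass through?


Given: initial TTL = 128, received TTL = 115
Hops = initial TTL - received TTL
Hops = 128 - 115 = 13

13


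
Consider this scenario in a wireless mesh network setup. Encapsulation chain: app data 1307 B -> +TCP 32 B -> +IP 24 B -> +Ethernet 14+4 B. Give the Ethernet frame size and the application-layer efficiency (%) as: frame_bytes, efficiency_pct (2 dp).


TCP segment = 1307 + 32 = 1339 B
IP packet = 1339 + 24 = 1363 B
Ethernet frame = 1363 + 14 + 4 = 1381 B
Efficiency = app / frame = 1307 / 1381 = 0.946416 = 94.6416% -> 94.64% (2 dp)

1381, 94.64


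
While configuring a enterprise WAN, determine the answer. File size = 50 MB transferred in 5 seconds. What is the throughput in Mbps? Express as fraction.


Given: file = 50 MB, time = 5 s
File in Mb = 50 * 8 = 400 Mb
Throughput = 400 / 5 Mbps
Throughput = 80 Mbps

80


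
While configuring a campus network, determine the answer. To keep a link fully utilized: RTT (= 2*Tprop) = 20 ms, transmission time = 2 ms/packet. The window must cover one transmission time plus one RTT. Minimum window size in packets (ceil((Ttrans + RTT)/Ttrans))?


Given: Ttrans = 2 ms, RTT = 20 ms (= 2 * Tprop, Tprop = 10 ms)
Time until first ACK returns = Ttrans + RTT = 2 + 20 = 22 ms
Need W * Ttrans >= Ttrans + RTT  ->  W >= (Ttrans + RTT) / Ttrans
(Ttrans + RTT) / Ttrans = 22 / 2 = 11
W_min = ceil(11) = 11

11


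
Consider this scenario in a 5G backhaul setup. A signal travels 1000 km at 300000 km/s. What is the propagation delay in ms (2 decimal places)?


Given: distance = 1000 km, speed = 300000 km/s
Delay = distance / speed = 1000 / 300000 seconds
Delay in ms = 1000 * 1000 / 300000
Delay = 3.3333 ms
Rounded to 2 dp = 3.33 ms

3.33


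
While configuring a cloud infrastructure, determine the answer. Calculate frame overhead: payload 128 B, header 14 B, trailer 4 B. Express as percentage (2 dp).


Given: payload = 128 B, header = 14 B, trailer = 4 B
Overhead bytes = header + trailer = 14 + 4 = 18
Total frame = payload + overhead = 128 + 18 = 146
Overhead % = 18 / 146 * 100 = 12.3288% -> 12.33% (2 dp)

12.33


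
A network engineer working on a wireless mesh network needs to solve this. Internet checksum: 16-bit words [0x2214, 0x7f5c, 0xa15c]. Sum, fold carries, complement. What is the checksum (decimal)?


Given words: [0x2214, 0x7f5c, 0xa15c]
Step 1: Sum all words
Raw sum = 8724 + 32604 + 41308 = 82636
Step 2: Fold carry: (17100 + 1) = 17101
One's complement = ~17101 & 0xFFFF = 48434

48434


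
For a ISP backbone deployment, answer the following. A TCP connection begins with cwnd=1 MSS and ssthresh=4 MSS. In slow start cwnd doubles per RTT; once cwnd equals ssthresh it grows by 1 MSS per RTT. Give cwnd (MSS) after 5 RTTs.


RTT 0: cwnd = 1 MSS (initial)
RTT 1: cwnd = 2 MSS (slow start, doubled)
RTT 2: cwnd = 4 MSS (slow start, doubled)
RTT 3: cwnd = 5 MSS (congestion avoidance, +1)
RTT 4: cwnd = 6 MSS (congestion avoidance, +1)
RTT 5: cwnd = 7 MSS (congestion avoidance, +1)

7


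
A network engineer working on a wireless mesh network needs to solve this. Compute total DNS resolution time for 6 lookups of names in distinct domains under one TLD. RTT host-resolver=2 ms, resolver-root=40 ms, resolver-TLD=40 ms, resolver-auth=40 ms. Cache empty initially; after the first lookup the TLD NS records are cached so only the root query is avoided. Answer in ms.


Lookup 1 (cold cache): local + root + TLD + auth = 2 + 40 + 40 + 40 = 122 ms
Lookups 2..6 (TLD NS cached -> skip root; new domain -> still ask TLD and auth): local + TLD + auth = 2 + 40 + 40 = 82 ms each
Remaining 5 lookups: 5 * 82 = 410 ms
Total = 122 + 410 = 532 ms

532


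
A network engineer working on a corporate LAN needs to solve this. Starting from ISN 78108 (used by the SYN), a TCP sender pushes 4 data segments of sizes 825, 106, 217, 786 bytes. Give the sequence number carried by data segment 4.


The SYN occupies sequence number ISN = 78108, so the first data byte is ISN + 1 = 78109.
SEQ of data segment i = (ISN + 1) + sum of payload sizes of segments 1..i-1.
Segment 1: SEQ = 78109, payload = 825 bytes
Segment 2: SEQ = 78934, payload = 106 bytes
Segment 3: SEQ = 79040, payload = 217 bytes
Segment 4: SEQ = 79257, payload = 786 bytes
SEQ of segment 4 = 78109 + 825 + 106 + 217 = 79257

79257


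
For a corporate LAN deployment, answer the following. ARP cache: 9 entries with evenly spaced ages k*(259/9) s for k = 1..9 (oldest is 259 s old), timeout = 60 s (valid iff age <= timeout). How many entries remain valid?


Ages are k * 259/9 s for k = 1..9 (spacing = 28.7778 s).
Entry k is valid iff k * 259/9 <= 60 iff k <= 9 * 60 / 259 = 2.0849
n_valid = floor(2.0849) = 2
(n_stale = 9 - 2 = 7)

2


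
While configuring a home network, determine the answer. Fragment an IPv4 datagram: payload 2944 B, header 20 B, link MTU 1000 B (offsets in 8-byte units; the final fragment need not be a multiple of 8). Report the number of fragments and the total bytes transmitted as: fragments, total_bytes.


Max data per non-final fragment = floor((MTU - header)/8)*8 = floor((1000 - 20)/8)*8 = floor(980/8)*8 = 976 B
Final fragment needs no 8-byte alignment: it can carry up to MTU - header = 980 B
Non-final fragments needed = ceil((payload - 980) / 976) = ceil(1964/976) = ceil(2.0123) = 3
Number of fragments = 3 + 1 = 4
Fragment sizes (data): 3 * 976 B + 16 B (last, 16 <= 980 OK)
Total bytes sent = payload + n_frags * header = 2944 + 4*20 = 2944 + 80 = 3024 B

4, 3024


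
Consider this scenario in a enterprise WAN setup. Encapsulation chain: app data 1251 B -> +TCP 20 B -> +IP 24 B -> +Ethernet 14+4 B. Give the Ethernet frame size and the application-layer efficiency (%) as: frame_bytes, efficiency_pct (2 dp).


TCP segment = 1251 + 20 = 1271 B
IP packet = 1271 + 24 = 1295 B
Ethernet frame = 1295 + 14 + 4 = 1313 B
Efficiency = app / frame = 1251 / 1313 = 0.952780 = 95.2780% -> 95.28% (2 dp)

1313, 95.28


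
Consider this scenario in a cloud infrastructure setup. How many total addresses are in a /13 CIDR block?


Given: CIDR prefix /13
Host bits = 32 - 13 = 19
Total addresses = 2^19 = 524288

524288


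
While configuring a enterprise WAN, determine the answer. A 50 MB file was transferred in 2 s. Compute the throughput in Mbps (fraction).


Given: file = 50 MB, time = 2 s
File in Mb = 50 * 8 = 400 Mb
Throughput = 400 / 2 Mbps
Throughput = 200 Mbps

200


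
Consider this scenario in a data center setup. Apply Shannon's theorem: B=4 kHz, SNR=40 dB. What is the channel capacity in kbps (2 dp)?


Given: B = 4 kHz, SNR = 40 dB
SNR linear = 10^(40/10) = 10000
1 + SNR = 10001
log2(10001) = 13.2878566418
C = 4 * 1000 * 13.2878566418 = 53151.4266 bps
C = 53.151427 kbps -> 53.15 kbps (2 dp)

53.15


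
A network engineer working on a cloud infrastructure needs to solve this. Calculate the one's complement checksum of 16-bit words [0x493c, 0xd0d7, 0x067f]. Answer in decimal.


Given words: [0x493c, 0xd0d7, 0x067f]
Step 1: Sum all words
Raw sum = 18748 + 53463 + 1663 = 73874
Step 2: Fold carry: (8338 + 1) = 8339
One's complement = ~8339 & 0xFFFF = 57196

57196


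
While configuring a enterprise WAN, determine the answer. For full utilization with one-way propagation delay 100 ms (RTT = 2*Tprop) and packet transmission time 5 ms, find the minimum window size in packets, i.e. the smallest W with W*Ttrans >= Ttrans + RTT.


Given: Ttrans = 5 ms, RTT = 200 ms (= 2 * Tprop, Tprop = 100 ms)
Time until first ACK returns = Ttrans + RTT = 5 + 200 = 205 ms
Need W * Ttrans >= Ttrans + RTT  ->  W >= (Ttrans + RTT) / Ttrans
(Ttrans + RTT) / Ttrans = 205 / 5 = 41
W_min = ceil(41) = 41

41


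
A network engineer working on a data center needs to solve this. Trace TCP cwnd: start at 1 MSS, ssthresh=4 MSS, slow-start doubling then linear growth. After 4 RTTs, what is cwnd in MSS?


RTT 0: cwnd = 1 MSS (initial)
RTT 1: cwnd = 2 MSS (slow start, doubled)
RTT 2: cwnd = 4 MSS (slow start, doubled)
RTT 3: cwnd = 5 MSS (congestion avoidance, +1)
RTT 4: cwnd = 6 MSS (congestion avoidance, +1)

6


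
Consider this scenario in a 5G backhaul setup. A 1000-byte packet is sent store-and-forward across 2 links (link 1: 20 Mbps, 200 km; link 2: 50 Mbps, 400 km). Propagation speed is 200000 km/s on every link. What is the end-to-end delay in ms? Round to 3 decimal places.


Packet = 1000 bytes = 8000 bits. Store-and-forward: sum (t_trans + t_prop) per link.
Link 1: t_trans = 8000/(20*10^6) s = 0.4000 ms; t_prop = 200/200000 s = 1.0000 ms; subtotal = 1.4000 ms
Link 2: t_trans = 8000/(50*10^6) s = 0.1600 ms; t_prop = 400/200000 s = 2.0000 ms; subtotal = 2.1600 ms
End-to-end = 1.4000 + 2.1600 = 3.5600 ms -> 3.560 ms (3 dp)

3.560


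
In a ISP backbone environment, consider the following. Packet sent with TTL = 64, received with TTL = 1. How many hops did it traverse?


Given: initial TTL = 64, received TTL = 1
Hops = initial TTL - received TTL
Hops = 64 - 1 = 63

63


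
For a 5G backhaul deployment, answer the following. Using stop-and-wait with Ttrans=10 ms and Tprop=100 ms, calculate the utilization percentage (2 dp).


Given: Ttrans = 10 ms, Tprop = 100 ms
RTT = 2 * Tprop = 2 * 100 = 200 ms
U = Ttrans / (Ttrans + RTT)
U = 10 / (10 + 200)
U = 10 / 210 = 0.047619
U% = 4.76%

4.76


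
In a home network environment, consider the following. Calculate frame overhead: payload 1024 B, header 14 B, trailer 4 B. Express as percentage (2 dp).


Given: payload = 1024 B, header = 14 B, trailer = 4 B
Overhead bytes = header + trailer = 14 + 4 = 18
Total frame = payload + overhead = 1024 + 18 = 1042
Overhead % = 18 / 1042 * 100 = 1.7274% -> 1.73% (2 dp)

1.73


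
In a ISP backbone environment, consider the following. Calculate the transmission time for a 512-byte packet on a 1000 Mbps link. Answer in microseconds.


Given: packet = 512 bytes, bandwidth = 1000 Mbps
Packet in bits = 512 * 8 = 4096 bits
Bandwidth = 1000 * 10^6 = 1000000000 bps
Time = 4096 / 1000000000 seconds
Time in us = 4096 * 10^6 / 1000000000 = 4.096

4.096


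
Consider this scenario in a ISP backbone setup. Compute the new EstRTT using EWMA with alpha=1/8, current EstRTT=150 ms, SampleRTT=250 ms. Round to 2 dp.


Given: EstRTT = 150 ms, SampleRTT = 250 ms, alpha = 1/8
New EstRTT = (1 - alpha) * EstRTT + alpha * SampleRTT
(7/8) * 150 = 131.25
(1/8) * 250 = 31.25
New EstRTT = 131.25 + 31.25 = 162.5 ms -> 162.50 ms (2 dp)

162.50


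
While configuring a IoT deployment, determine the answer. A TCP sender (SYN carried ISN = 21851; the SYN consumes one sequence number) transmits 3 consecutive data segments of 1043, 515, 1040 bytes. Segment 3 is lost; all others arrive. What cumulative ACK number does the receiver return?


SYN uses sequence number 21851; first data byte = ISN + 1 = 21852.
Segment 1: SEQ = 21852, len = 1043 B, covers [21852, 22894]
Segment 2: SEQ = 22895, len = 515 B, covers [22895, 23409]
Segment 3: SEQ = 23410, len = 1040 B, covers [23410, 24449] [LOST]
In-order data received: bytes [21852, 23409] (segments 1..2).
Segment 3 missing -> gap begins at byte 23410.
Cumulative ACK = next expected in-order byte = 21852 + 1043 + 515 = 23410

23410


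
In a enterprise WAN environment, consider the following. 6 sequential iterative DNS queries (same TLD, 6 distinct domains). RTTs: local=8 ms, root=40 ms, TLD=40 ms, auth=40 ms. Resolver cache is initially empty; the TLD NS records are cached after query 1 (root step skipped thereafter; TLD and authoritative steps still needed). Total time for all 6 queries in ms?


Lookup 1 (cold cache): local + root + TLD + auth = 8 + 40 + 40 + 40 = 128 ms
Lookups 2..6 (TLD NS cached -> skip root; new domain -> still ask TLD and auth): local + TLD + auth = 8 + 40 + 40 = 88 ms each
Remaining 5 lookups: 5 * 88 = 440 ms
Total = 128 + 440 = 568 ms

568


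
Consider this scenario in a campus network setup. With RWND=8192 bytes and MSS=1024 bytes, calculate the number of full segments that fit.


Given: RWND = 8192 bytes, MSS = 1024 bytes
Full segments = floor(RWND / MSS)
Full segments = floor(8192 / 1024)
Full segments = floor(8.0) = 8

8


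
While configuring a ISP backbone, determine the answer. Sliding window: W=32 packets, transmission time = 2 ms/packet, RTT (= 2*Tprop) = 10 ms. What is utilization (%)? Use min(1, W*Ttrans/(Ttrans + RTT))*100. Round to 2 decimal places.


Given: W = 32, Ttrans = 2 ms, RTT = 10 ms (= 2 * Tprop, Tprop = 5 ms)
Cycle time = Ttrans + RTT = 2 + 10 = 12 ms (first packet sent until its ACK returns)
W * Ttrans = 32 * 2 = 64 ms of sending per cycle
W * Ttrans / (Ttrans + RTT) = 64 / 12 = 5.333333
U = min(1, 5.333333) = 1.000000
U% = 100.00%

100.00


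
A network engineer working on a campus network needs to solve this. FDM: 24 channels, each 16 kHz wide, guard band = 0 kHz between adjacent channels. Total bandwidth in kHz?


Given: 24 channels, 16 kHz each, guard = 0 kHz
Channel bandwidth = 24 * 16 = 384 kHz
Guard bands = 23 gaps * 0 kHz = 0 kHz
Total = 384 + 0 = 384 kHz

384


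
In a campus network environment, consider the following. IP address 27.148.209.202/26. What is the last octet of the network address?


Given: IP = 27.148.209.202, prefix = /26
Subnet mask = 255.255.255.192
Last octet of IP: 202
Last octet of mask: 192
Network last octet = 202 AND 192 = 192

192


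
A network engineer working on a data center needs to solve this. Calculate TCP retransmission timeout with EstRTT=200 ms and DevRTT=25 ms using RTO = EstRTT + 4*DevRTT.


Given: EstRTT = 200 ms, DevRTT = 25 ms
Timeout = EstRTT + 4 * DevRTT
4 * DevRTT = 4 * 25 = 100
Timeout = 200 + 100 = 300 ms

300


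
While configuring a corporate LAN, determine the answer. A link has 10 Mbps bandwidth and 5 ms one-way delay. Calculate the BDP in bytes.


Given: bandwidth = 10 Mbps, delay = 5 ms
BDP in bits = 10 * 10^6 * 5 / 1000
BDP in bits = 50000
BDP in bytes = 50000 / 8 = 6250

6250


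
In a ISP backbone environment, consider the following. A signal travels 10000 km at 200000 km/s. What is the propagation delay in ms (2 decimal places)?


Given: distance = 10000 km, speed = 200000 km/s
Delay = distance / speed = 10000 / 200000 seconds
Delay in ms = 10000 * 1000 / 200000
Delay = 50.0000 ms
Rounded to 2 dp = 50.00 ms

50.00


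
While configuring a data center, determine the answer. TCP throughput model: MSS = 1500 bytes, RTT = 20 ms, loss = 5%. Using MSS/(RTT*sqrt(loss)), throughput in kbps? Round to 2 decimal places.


Given: MSS = 1500 bytes, RTT = 20 ms, loss = 5%
RTT in seconds = 20 / 1000 = 0.02
Loss rate = 5% = 0.05
sqrt(loss) = sqrt(0.05) = 0.223606797750
Throughput (bytes/s) = 1500 / (0.02 * 0.223606797750) = 335410.1966
Throughput (kbps) = 335410.1966 * 8 / 1000 = 2683.281573 -> 2683.28 kbps (2 dp)

2683.28


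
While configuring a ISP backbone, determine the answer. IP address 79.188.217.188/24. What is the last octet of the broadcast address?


Given: IP = 79.188.217.188, prefix = /24
Host bits = 32 - 24 = 8
Network last octet = 188 AND mask = 0
Host part size = 2^8 - 1 = 255
Broadcast last octet = 0 OR 255 = 255

255


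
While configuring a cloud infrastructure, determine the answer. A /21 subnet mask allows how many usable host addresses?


Given: subnet mask /21
Host bits = 32 - 21 = 11
Total addresses = 2^11 = 2048
Usable hosts = 2048 - 2 (network + broadcast) = 2046

2046


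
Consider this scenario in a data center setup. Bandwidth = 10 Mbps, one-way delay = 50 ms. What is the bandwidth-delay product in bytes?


Given: bandwidth = 10 Mbps, delay = 50 ms
BDP in bits = 10 * 10^6 * 50 / 1000
BDP in bits = 500000
BDP in bytes = 500000 / 8 = 62500

62500


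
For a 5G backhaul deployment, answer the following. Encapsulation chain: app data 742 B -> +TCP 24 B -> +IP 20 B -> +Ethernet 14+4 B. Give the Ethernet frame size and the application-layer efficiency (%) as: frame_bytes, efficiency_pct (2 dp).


TCP segment = 742 + 24 = 766 B
IP packet = 766 + 20 = 786 B
Ethernet frame = 786 + 14 + 4 = 804 B
Efficiency = app / frame = 742 / 804 = 0.922886 = 92.2886% -> 92.29% (2 dp)

804, 92.29


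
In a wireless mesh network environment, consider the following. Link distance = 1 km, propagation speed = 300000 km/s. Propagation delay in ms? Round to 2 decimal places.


Given: distance = 1 km, speed = 300000 km/s
Delay = distance / speed = 1 / 300000 seconds
Delay in ms = 1 * 1000 / 300000
Delay = 0.0033 ms
Rounded to 2 dp = 0.00 ms

0.00


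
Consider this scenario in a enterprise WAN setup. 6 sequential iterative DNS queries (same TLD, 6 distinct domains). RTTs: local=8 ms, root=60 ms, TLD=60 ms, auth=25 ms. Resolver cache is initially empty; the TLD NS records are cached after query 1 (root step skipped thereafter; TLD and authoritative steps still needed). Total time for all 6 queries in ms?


Lookup 1 (cold cache): local + root + TLD + auth = 8 + 60 + 60 + 25 = 153 ms
Lookups 2..6 (TLD NS cached -> skip root; new domain -> still ask TLD and auth): local + TLD + auth = 8 + 60 + 25 = 93 ms each
Remaining 5 lookups: 5 * 93 = 465 ms
Total = 153 + 465 = 618 ms

618


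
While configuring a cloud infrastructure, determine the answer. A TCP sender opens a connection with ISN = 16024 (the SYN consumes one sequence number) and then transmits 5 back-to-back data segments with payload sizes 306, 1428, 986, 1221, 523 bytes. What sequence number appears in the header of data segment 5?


The SYN occupies sequence number ISN = 16024, so the first data byte is ISN + 1 = 16025.
SEQ of data segment i = (ISN + 1) + sum of payload sizes of segments 1..i-1.
Segment 1: SEQ = 16025, payload = 306 bytes
Segment 2: SEQ = 16331, payload = 1428 bytes
Segment 3: SEQ = 17759, payload = 986 bytes
Segment 4: SEQ = 18745, payload = 1221 bytes
Segment 5: SEQ = 19966, payload = 523 bytes
SEQ of segment 5 = 16025 + 306 + 1428 + 986 + 1221 = 19966

19966


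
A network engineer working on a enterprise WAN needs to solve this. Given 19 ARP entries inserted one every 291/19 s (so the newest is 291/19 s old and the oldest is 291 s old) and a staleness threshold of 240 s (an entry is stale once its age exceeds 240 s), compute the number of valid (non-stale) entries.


Ages are k * 291/19 s for k = 1..19 (spacing = 15.3158 s).
Entry k is valid iff k * 291/19 <= 240 iff k <= 19 * 240 / 291 = 15.6701
n_valid = floor(15.6701) = 15
(n_stale = 19 - 15 = 4)

15


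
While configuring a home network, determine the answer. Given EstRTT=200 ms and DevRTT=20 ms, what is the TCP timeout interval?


Given: EstRTT = 200 ms, DevRTT = 20 ms
Timeout = EstRTT + 4 * DevRTT
4 * DevRTT = 4 * 20 = 80
Timeout = 200 + 80 = 280 ms

280


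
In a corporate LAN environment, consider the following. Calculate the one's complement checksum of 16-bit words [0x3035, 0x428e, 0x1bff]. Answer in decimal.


Given words: [0x3035, 0x428e, 0x1bff]
Step 1: Sum all words
Raw sum = 12341 + 17038 + 7167 = 36546
One's complement = ~36546 & 0xFFFF = 28989

28989


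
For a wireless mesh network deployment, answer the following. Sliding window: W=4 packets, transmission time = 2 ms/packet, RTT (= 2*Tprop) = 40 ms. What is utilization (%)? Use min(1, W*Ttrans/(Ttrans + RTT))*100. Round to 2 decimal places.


Given: W = 4, Ttrans = 2 ms, RTT = 40 ms (= 2 * Tprop, Tprop = 20 ms)
Cycle time = Ttrans + RTT = 2 + 40 = 42 ms (first packet sent until its ACK returns)
W * Ttrans = 4 * 2 = 8 ms of sending per cycle
W * Ttrans / (Ttrans + RTT) = 8 / 42 = 0.190476
U = min(1, 0.190476) = 0.190476
U% = 19.05%

19.05


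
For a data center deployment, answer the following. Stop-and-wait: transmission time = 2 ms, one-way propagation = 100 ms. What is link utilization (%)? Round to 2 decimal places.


Given: Ttrans = 2 ms, Tprop = 100 ms
RTT = 2 * Tprop = 2 * 100 = 200 ms
U = Ttrans / (Ttrans + RTT)
U = 2 / (2 + 200)
U = 2 / 202 = 0.009901
U% = 0.99%

0.99


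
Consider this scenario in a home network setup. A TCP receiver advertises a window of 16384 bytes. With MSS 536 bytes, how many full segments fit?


Given: RWND = 16384 bytes, MSS = 536 bytes
Full segments = floor(RWND / MSS)
Full segments = floor(16384 / 536)
Full segments = floor(30.5672) = 30

30


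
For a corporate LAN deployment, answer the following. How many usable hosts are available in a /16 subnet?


Given: subnet mask /16
Host bits = 32 - 16 = 16
Total addresses = 2^16 = 65536
Usable hosts = 65536 - 2 (network + broadcast) = 65534

65534


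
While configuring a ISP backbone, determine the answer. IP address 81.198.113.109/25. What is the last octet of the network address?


Given: IP = 81.198.113.109, prefix = /25
Subnet mask = 255.255.255.128
Last octet of IP: 109
Last octet of mask: 128
Network last octet = 109 AND 128 = 0

0


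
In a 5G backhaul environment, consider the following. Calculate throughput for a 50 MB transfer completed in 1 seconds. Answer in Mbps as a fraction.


Given: file = 50 MB, time = 1 s
File in Mb = 50 * 8 = 400 Mb
Throughput = 400 / 1 Mbps
Throughput = 400 Mbps

400


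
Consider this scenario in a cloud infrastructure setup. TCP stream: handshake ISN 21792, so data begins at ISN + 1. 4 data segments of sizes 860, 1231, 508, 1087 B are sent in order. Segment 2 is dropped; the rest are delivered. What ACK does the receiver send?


SYN uses sequence number 21792; first data byte = ISN + 1 = 21793.
Segment 1: SEQ = 21793, len = 860 B, covers [21793, 22652]
Segment 2: SEQ = 22653, len = 1231 B, covers [22653, 23883] [LOST]
Segment 3: SEQ = 23884, len = 508 B, covers [23884, 24391]
Segment 4: SEQ = 24392, len = 1087 B, covers [24392, 25478]
In-order data received: bytes [21793, 22652] (segments 1..1).
Segment 2 missing -> gap begins at byte 22653; later segments buffered out of order.
Cumulative ACK = next expected in-order byte = 21793 + 860 = 22653

22653


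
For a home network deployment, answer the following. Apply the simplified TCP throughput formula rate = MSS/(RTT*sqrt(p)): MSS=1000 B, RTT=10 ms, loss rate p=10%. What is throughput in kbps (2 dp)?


Given: MSS = 1000 bytes, RTT = 10 ms, loss = 10%
RTT in seconds = 10 / 1000 = 0.01
Loss rate = 10% = 0.1
sqrt(loss) = sqrt(0.1) = 0.316227766017
Throughput (bytes/s) = 1000 / (0.01 * 0.316227766017) = 316227.7660
Throughput (kbps) = 316227.7660 * 8 / 1000 = 2529.822128 -> 2529.82 kbps (2 dp)

2529.82


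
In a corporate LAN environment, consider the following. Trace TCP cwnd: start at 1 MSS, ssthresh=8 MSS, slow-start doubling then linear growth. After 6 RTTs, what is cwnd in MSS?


RTT 0: cwnd = 1 MSS (initial)
RTT 1: cwnd = 2 MSS (slow start, doubled)
RTT 2: cwnd = 4 MSS (slow start, doubled)
RTT 3: cwnd = 8 MSS (slow start, doubled)
RTT 4: cwnd = 9 MSS (congestion avoidance, +1)
RTT 5: cwnd = 10 MSS (congestion avoidance, +1)
RTT 6: cwnd = 11 MSS (congestion avoidance, +1)

11


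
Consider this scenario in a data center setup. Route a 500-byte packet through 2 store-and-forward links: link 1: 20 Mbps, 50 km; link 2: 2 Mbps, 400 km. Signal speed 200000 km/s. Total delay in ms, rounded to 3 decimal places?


Packet = 500 bytes = 4000 bits. Store-and-forward: sum (t_trans + t_prop) per link.
Link 1: t_trans = 4000/(20*10^6) s = 0.2000 ms; t_prop = 50/200000 s = 0.2500 ms; subtotal = 0.4500 ms
Link 2: t_trans = 4000/(2*10^6) s = 2.0000 ms; t_prop = 400/200000 s = 2.0000 ms; subtotal = 4.0000 ms
End-to-end = 0.4500 + 4.0000 = 4.4500 ms -> 4.450 ms (3 dp)

4.450


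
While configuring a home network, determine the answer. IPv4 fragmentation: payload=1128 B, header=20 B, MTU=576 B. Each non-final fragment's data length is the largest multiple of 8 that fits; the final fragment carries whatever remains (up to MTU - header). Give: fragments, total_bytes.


Max data per non-final fragment = floor((MTU - header)/8)*8 = floor((576 - 20)/8)*8 = floor(556/8)*8 = 552 B
Final fragment needs no 8-byte alignment: it can carry up to MTU - header = 556 B
Non-final fragments needed = ceil((payload - 556) / 552) = ceil(572/552) = ceil(1.0362) = 2
Number of fragments = 2 + 1 = 3
Fragment sizes (data): 2 * 552 B + 24 B (last, 24 <= 556 OK)
Total bytes sent = payload + n_frags * header = 1128 + 3*20 = 1128 + 60 = 1188 B

3, 1188


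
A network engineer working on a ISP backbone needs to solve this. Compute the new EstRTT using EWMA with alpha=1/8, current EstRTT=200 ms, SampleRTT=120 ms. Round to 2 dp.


Given: EstRTT = 200 ms, SampleRTT = 120 ms, alpha = 1/8
New EstRTT = (1 - alpha) * EstRTT + alpha * SampleRTT
(7/8) * 200 = 175
(1/8) * 120 = 15
New EstRTT = 175 + 15 = 190 ms -> 190.00 ms (2 dp)

190.00


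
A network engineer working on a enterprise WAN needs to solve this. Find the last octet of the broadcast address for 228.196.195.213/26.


Given: IP = 228.196.195.213, prefix = /26
Host bits = 32 - 26 = 6
Network last octet = 213 AND mask = 192
Host part size = 2^6 - 1 = 63
Broadcast last octet = 192 OR 63 = 255

255


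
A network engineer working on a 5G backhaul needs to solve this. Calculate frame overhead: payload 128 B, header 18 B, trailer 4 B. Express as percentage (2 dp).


Given: payload = 128 B, header = 18 B, trailer = 4 B
Overhead bytes = header + trailer = 18 + 4 = 22
Total frame = payload + overhead = 128 + 22 = 150
Overhead % = 22 / 150 * 100 = 14.6667% -> 14.67% (2 dp)

14.67


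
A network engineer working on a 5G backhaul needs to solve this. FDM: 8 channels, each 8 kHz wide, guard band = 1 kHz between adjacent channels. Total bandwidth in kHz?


Given: 8 channels, 8 kHz each, guard = 1 kHz
Channel bandwidth = 8 * 8 = 64 kHz
Guard bands = 7 gaps * 1 kHz = 7 kHz
Total = 64 + 7 = 71 kHz

71


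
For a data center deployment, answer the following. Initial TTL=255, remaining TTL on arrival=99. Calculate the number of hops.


Given: initial TTL = 255, received TTL = 99
Hops = initial TTL - received TTL
Hops = 255 - 99 = 156

156


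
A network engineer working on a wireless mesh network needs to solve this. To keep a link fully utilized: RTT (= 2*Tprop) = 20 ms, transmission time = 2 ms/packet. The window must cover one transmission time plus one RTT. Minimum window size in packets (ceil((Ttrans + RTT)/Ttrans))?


Given: Ttrans = 2 ms, RTT = 20 ms (= 2 * Tprop, Tprop = 10 ms)
Time until first ACK returns = Ttrans + RTT = 2 + 20 = 22 ms
Need W * Ttrans >= Ttrans + RTT  ->  W >= (Ttrans + RTT) / Ttrans
(Ttrans + RTT) / Ttrans = 22 / 2 = 11
W_min = ceil(11) = 11

11


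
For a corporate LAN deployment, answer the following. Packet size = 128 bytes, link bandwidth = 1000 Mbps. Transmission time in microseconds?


Given: packet = 128 bytes, bandwidth = 1000 Mbps
Packet in bits = 128 * 8 = 1024 bits
Bandwidth = 1000 * 10^6 = 1000000000 bps
Time = 1024 / 1000000000 seconds
Time in us = 1024 * 10^6 / 1000000000 = 1.024

1.024


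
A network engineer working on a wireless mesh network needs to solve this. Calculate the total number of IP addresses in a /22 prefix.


Given: CIDR prefix /22
Host bits = 32 - 22 = 10
Total addresses = 2^10 = 1024

1024


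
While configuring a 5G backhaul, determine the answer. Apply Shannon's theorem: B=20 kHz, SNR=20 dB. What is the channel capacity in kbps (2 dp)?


Given: B = 20 kHz, SNR = 20 dB
SNR linear = 10^(20/10) = 100
1 + SNR = 101
log2(101) = 6.6582114828
C = 20 * 1000 * 6.6582114828 = 133164.2297 bps
C = 133.164230 kbps -> 133.16 kbps (2 dp)

133.16


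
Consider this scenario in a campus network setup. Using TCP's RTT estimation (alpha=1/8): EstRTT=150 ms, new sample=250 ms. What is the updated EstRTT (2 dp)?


Given: EstRTT = 150 ms, SampleRTT = 250 ms, alpha = 1/8
New EstRTT = (1 - alpha) * EstRTT + alpha * SampleRTT
(7/8) * 150 = 131.25
(1/8) * 250 = 31.25
New EstRTT = 131.25 + 31.25 = 162.5 ms -> 162.50 ms (2 dp)

162.50


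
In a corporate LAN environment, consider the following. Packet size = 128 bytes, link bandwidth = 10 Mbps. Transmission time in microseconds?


Given: packet = 128 bytes, bandwidth = 10 Mbps
Packet in bits = 128 * 8 = 1024 bits
Bandwidth = 10 * 10^6 = 10000000 bps
Time = 1024 / 10000000 seconds
Time in us = 1024 * 10^6 / 10000000 = 102.4

102.4


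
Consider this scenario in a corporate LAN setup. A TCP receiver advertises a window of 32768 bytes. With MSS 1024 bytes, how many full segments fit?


Given: RWND = 32768 bytes, MSS = 1024 bytes
Full segments = floor(RWND / MSS)
Full segments = floor(32768 / 1024)
Full segments = floor(32.0) = 32

32


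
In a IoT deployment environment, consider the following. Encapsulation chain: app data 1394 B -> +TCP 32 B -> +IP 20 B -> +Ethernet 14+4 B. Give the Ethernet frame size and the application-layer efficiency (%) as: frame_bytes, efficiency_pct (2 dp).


TCP segment = 1394 + 32 = 1426 B
IP packet = 1426 + 20 = 1446 B
Ethernet frame = 1446 + 14 + 4 = 1464 B
Efficiency = app / frame = 1394 / 1464 = 0.952186 = 95.2186% -> 95.22% (2 dp)

1464, 95.22


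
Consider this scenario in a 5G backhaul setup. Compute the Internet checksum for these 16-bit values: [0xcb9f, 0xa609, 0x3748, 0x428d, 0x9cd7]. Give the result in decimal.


Given words: [0xcb9f, 0xa609, 0x3748, 0x428d, 0x9cd7]
Step 1: Sum all words
Raw sum = 52127 + 42505 + 14152 + 17037 + 40151 = 165972
Step 2: Fold carry: (34900 + 2) = 34902
One's complement = ~34902 & 0xFFFF = 30633

30633


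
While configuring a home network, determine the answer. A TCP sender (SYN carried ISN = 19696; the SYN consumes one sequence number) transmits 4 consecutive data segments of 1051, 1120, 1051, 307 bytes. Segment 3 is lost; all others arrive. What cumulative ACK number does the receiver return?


SYN uses sequence number 19696; first data byte = ISN + 1 = 19697.
Segment 1: SEQ = 19697, len = 1051 B, covers [19697, 20747]
Segment 2: SEQ = 20748, len = 1120 B, covers [20748, 21867]
Segment 3: SEQ = 21868, len = 1051 B, covers [21868, 22918] [LOST]
Segment 4: SEQ = 22919, len = 307 B, covers [22919, 23225]
In-order data received: bytes [19697, 21867] (segments 1..2).
Segment 3 missing -> gap begins at byte 21868; later segments buffered out of order.
Cumulative ACK = next expected in-order byte = 19697 + 1051 + 1120 = 21868

21868


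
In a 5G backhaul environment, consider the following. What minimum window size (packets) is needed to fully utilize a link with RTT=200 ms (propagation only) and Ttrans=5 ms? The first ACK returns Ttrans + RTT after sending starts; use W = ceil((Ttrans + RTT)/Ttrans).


Given: Ttrans = 5 ms, RTT = 200 ms (= 2 * Tprop, Tprop = 100 ms)
Time until first ACK returns = Ttrans + RTT = 5 + 200 = 205 ms
Need W * Ttrans >= Ttrans + RTT  ->  W >= (Ttrans + RTT) / Ttrans
(Ttrans + RTT) / Ttrans = 205 / 5 = 41
W_min = ceil(41) = 41

41


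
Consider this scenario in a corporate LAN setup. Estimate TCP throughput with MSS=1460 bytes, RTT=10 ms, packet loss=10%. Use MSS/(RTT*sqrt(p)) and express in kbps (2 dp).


Given: MSS = 1460 bytes, RTT = 10 ms, loss = 10%
RTT in seconds = 10 / 1000 = 0.01
Loss rate = 10% = 0.1
sqrt(loss) = sqrt(0.1) = 0.316227766017
Throughput (bytes/s) = 1460 / (0.01 * 0.316227766017) = 461692.5384
Throughput (kbps) = 461692.5384 * 8 / 1000 = 3693.540307 -> 3693.54 kbps (2 dp)

3693.54


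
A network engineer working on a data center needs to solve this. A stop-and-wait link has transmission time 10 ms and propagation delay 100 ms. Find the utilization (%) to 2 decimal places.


Given: Ttrans = 10 ms, Tprop = 100 ms
RTT = 2 * Tprop = 2 * 100 = 200 ms
U = Ttrans / (Ttrans + RTT)
U = 10 / (10 + 200)
U = 10 / 210 = 0.047619
U% = 4.76%

4.76


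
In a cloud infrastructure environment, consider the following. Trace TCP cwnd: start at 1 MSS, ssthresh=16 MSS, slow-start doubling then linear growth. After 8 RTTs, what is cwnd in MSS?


RTT 0: cwnd = 1 MSS (initial)
RTT 1: cwnd = 2 MSS (slow start, doubled)
RTT 2: cwnd = 4 MSS (slow start, doubled)
RTT 3: cwnd = 8 MSS (slow start, doubled)
RTT 4: cwnd = 16 MSS (slow start, doubled)
RTT 5: cwnd = 17 MSS (congestion avoidance, +1)
RTT 6: cwnd = 18 MSS (congestion avoidance, +1)
RTT 7: cwnd = 19 MSS (congestion avoidance, +1)
RTT 8: cwnd = 20 MSS (congestion avoidance, +1)

20


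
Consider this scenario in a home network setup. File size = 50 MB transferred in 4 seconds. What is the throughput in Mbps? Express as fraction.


Given: file = 50 MB, time = 4 s
File in Mb = 50 * 8 = 400 Mb
Throughput = 400 / 4 Mbps
Throughput = 100 Mbps

100


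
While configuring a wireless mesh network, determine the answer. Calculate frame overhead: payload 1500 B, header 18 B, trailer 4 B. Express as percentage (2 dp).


Given: payload = 1500 B, header = 18 B, trailer = 4 B
Overhead bytes = header + trailer = 18 + 4 = 22
Total frame = payload + overhead = 1500 + 22 = 1522
Overhead % = 22 / 1522 * 100 = 1.4455% -> 1.45% (2 dp)

1.45


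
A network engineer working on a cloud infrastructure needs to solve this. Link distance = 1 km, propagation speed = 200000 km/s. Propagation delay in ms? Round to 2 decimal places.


Given: distance = 1 km, speed = 200000 km/s
Delay = distance / speed = 1 / 200000 seconds
Delay in ms = 1 * 1000 / 200000
Delay = 0.0050 ms
Rounded to 2 dp = 0.01 ms

0.01


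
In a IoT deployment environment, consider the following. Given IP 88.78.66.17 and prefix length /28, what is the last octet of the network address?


Given: IP = 88.78.66.17, prefix = /28
Subnet mask = 255.255.255.240
Last octet of IP: 17
Last octet of mask: 240
Network last octet = 17 AND 240 = 16

16


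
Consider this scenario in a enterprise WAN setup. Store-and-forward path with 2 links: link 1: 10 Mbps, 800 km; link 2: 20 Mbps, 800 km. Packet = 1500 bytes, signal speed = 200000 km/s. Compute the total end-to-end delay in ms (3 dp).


Packet = 1500 bytes = 12000 bits. Store-and-forward: sum (t_trans + t_prop) per link.
Link 1: t_trans = 12000/(10*10^6) s = 1.2000 ms; t_prop = 800/200000 s = 4.0000 ms; subtotal = 5.2000 ms
Link 2: t_trans = 12000/(20*10^6) s = 0.6000 ms; t_prop = 800/200000 s = 4.0000 ms; subtotal = 4.6000 ms
End-to-end = 5.2000 + 4.6000 = 9.8000 ms -> 9.800 ms (3 dp)

9.800


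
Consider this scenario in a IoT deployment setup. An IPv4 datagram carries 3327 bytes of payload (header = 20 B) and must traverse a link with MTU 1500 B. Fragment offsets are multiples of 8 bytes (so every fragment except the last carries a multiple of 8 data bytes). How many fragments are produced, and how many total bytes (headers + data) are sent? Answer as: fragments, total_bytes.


Max data per non-final fragment = floor((MTU - header)/8)*8 = floor((1500 - 20)/8)*8 = floor(1480/8)*8 = 1480 B
Final fragment needs no 8-byte alignment: it can carry up to MTU - header = 1480 B
Non-final fragments needed = ceil((payload - 1480) / 1480) = ceil(1847/1480) = ceil(1.2480) = 2
Number of fragments = 2 + 1 = 3
Fragment sizes (data): 2 * 1480 B + 367 B (last, 367 <= 1480 OK)
Total bytes sent = payload + n_frags * header = 3327 + 3*20 = 3327 + 60 = 3387 B

3, 3387


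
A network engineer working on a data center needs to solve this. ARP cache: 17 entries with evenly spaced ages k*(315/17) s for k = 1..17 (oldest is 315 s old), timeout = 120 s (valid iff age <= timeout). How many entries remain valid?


Ages are k * 315/17 s for k = 1..17 (spacing = 18.5294 s).
Entry k is valid iff k * 315/17 <= 120 iff k <= 17 * 120 / 315 = 6.4762
n_valid = floor(6.4762) = 6
(n_stale = 17 - 6 = 11)

6


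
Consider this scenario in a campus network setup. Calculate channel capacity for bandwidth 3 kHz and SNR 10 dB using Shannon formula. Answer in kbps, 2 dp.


Given: B = 3 kHz, SNR = 10 dB
SNR linear = 10^(10/10) = 10
1 + SNR = 11
log2(11) = 3.4594316186
C = 3 * 1000 * 3.4594316186 = 10378.2949 bps
C = 10.378295 kbps -> 10.38 kbps (2 dp)

10.38


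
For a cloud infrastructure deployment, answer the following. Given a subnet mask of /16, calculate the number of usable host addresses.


Given: subnet mask /16
Host bits = 32 - 16 = 16
Total addresses = 2^16 = 65536
Usable hosts = 65536 - 2 (network + broadcast) = 65534

65534


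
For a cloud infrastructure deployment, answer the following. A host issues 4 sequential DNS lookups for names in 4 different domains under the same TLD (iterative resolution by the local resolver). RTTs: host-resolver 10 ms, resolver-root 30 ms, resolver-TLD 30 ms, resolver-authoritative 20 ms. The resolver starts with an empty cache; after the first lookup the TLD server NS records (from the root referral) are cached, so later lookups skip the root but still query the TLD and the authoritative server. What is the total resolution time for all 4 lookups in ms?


Lookup 1 (cold cache): local + root + TLD + auth = 10 + 30 + 30 + 20 = 90 ms
Lookups 2..4 (TLD NS cached -> skip root; new domain -> still ask TLD and auth): local + TLD + auth = 10 + 30 + 20 = 60 ms each
Remaining 3 lookups: 3 * 60 = 180 ms
Total = 90 + 180 = 270 ms

270
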